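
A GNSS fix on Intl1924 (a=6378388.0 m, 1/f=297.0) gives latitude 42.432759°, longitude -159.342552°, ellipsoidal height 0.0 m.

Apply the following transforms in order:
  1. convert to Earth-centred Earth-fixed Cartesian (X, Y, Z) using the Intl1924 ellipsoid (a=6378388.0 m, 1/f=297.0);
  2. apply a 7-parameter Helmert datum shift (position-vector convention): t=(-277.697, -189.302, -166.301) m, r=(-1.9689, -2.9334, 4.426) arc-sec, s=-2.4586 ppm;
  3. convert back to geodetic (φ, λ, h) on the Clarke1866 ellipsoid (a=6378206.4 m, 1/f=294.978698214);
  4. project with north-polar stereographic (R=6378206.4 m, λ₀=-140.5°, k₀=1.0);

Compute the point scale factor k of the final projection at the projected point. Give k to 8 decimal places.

start: φ=42.432759°, λ=-159.342552°, h=0.000 m
→ ECEF (a=6378388.000, f=1/297.0): X=-4411775.9869, Y=-1663327.9371, Z=4281279.0300
→ Helmert 7p (PV): X=-4412068.0319, Y=-1663566.9498, Z=4281055.3382
→ geod (Bowring, a=6378206.400): φ=42.43041433°, λ=-159.34108636°, h=361.1928 m
→ into stereo (λ₀=-140.5°): φ=42.43041433°, λ−λ₀=-18.84108636°
scale k = 1.19424782

1.19424782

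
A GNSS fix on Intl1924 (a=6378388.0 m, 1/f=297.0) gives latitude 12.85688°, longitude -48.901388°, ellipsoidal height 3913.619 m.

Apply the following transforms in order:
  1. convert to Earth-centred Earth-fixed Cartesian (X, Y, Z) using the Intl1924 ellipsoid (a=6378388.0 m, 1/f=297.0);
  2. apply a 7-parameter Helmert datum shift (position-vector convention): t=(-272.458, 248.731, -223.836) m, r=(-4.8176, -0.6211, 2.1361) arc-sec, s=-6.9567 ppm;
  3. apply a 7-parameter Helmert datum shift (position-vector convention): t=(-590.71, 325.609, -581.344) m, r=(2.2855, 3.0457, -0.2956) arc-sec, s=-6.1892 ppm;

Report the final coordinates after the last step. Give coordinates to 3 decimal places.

start: φ=12.856880°, λ=-48.901388°, h=3913.619 m
→ ECEF (a=6378388.000, f=1/297.0): X=4090946.6640, Y=-4689769.5444, Z=1410860.3966
→ Helmert 7p (PV): X=4090690.0656, Y=-4689412.8698, Z=1410748.5994
→ Helmert 7p (PV): X=4090088.1481, Y=-4689079.7310, Z=1410046.1610

X=4090088.148 m, Y=-4689079.731 m, Z=1410046.161 m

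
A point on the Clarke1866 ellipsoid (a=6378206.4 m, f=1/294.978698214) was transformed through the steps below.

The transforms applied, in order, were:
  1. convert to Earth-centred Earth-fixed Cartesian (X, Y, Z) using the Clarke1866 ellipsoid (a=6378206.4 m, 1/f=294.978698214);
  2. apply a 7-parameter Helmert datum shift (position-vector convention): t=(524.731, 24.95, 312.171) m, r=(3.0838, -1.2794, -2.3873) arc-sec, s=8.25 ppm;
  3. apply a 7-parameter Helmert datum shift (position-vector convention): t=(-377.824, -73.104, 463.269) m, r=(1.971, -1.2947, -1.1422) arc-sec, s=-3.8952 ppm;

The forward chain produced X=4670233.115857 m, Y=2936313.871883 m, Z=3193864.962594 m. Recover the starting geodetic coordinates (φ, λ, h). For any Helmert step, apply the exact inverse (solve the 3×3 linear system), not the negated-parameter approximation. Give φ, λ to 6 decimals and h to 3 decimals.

start: X=4670233.1159, Y=2936313.8719, Z=3193864.9626 m
→ Helmert⁻¹: X=4670632.9165, Y=2936454.7923, Z=3193356.7558
→ Helmert⁻¹: X=4670055.4753, Y=2936507.4046, Z=3192945.3726
→ geod (Bowring, a=6378206.400): φ=30.23088900°, λ=32.16147500°, h=1202.4210 m

φ=30.230889°, λ=32.161475°, h=1202.421 m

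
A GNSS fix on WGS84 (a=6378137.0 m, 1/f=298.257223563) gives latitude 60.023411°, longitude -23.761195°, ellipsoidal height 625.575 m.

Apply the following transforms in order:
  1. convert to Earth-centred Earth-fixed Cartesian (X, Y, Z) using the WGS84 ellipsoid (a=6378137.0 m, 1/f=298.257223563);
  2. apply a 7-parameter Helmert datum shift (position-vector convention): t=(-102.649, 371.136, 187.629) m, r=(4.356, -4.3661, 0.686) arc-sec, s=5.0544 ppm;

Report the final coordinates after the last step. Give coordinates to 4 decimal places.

start: φ=60.023411°, λ=-23.761195°, h=625.575 m
→ ECEF (a=6378137.000, f=1/298.257223563): X=2924313.3516, Y=-1287410.7340, Z=5502322.7029
→ Helmert 7p (PV): X=2924113.2943, Y=-1287152.5806, Z=5502572.8551

X=2924113.2943 m, Y=-1287152.5806 m, Z=5502572.8551 m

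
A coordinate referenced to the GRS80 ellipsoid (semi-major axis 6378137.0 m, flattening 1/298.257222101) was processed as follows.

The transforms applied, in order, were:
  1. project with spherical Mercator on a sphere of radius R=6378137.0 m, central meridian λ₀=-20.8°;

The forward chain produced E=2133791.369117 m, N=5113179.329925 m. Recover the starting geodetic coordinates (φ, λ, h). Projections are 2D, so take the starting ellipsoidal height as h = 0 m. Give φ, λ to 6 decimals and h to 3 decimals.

φ=41.680097°, λ=-1.631826°, h=0.000 m

start: E=2133791.3691, N=5113179.3299 m
→ merc⁻¹: φ=41.68009700°, λ=-1.63182600°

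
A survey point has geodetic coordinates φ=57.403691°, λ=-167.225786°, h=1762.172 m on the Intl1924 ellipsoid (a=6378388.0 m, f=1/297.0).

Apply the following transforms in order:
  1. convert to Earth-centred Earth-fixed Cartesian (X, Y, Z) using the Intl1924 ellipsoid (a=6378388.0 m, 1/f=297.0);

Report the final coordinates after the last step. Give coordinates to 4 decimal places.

start: φ=57.403691°, λ=-167.225786°, h=1762.172 m
→ ECEF (a=6378388.000, f=1/297.0): X=-3360044.5053, Y=-761793.2993, Z=5351848.8470

X=-3360044.5053 m, Y=-761793.2993 m, Z=5351848.8470 m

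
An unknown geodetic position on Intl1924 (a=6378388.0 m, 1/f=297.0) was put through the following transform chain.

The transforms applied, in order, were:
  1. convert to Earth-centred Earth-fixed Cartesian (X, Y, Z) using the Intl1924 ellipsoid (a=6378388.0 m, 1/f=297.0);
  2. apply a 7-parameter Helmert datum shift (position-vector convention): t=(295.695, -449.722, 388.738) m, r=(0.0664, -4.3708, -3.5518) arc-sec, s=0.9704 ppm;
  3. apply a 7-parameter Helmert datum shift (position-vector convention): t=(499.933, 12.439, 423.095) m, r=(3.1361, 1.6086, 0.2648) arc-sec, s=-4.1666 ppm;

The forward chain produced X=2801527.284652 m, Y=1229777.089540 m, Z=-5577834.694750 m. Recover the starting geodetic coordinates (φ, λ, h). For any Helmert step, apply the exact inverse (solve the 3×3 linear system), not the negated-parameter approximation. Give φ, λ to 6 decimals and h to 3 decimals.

φ=-61.425865°, λ=23.713353°, h=460.287 m

start: X=2801527.2847, Y=1229777.0895, Z=-5577834.6947 m
→ Helmert⁻¹: X=2801084.1045, Y=1229681.3650, Z=-5578277.8837
→ Helmert⁻¹: X=2800646.2940, Y=1230176.3235, Z=-5578720.9506
→ geod (Bowring, a=6378388.000): φ=-61.42586500°, λ=23.71335300°, h=460.2870 m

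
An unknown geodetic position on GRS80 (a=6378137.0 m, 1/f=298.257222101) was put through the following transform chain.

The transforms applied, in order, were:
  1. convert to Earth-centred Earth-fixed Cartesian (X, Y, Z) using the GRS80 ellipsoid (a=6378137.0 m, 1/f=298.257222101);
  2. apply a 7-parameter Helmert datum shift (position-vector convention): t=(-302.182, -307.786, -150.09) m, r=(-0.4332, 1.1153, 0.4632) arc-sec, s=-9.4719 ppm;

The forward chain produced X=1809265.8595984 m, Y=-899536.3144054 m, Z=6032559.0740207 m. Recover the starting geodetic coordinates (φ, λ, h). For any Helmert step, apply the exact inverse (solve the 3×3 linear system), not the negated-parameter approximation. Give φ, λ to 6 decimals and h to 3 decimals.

φ=71.597275°, λ=-26.425019°, h=3292.900 m

start: X=1809265.8596, Y=-899536.3144, Z=6032559.0740 m
→ Helmert⁻¹: X=1809550.5424, Y=-899253.7796, Z=6032774.2016
→ geod (Bowring, a=6378137.000): φ=71.59727500°, λ=-26.42501900°, h=3292.9000 m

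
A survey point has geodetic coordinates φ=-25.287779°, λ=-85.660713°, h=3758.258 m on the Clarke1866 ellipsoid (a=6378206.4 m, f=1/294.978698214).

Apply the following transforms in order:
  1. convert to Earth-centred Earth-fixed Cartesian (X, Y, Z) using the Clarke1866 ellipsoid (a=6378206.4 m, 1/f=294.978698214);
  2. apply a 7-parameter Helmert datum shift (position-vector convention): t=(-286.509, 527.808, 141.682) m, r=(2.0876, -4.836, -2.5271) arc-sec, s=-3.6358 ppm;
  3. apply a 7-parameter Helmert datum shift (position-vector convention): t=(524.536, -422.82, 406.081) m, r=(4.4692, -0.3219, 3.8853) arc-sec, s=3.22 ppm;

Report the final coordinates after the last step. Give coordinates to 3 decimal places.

start: φ=-25.287779°, λ=-85.660713°, h=3758.258 m
→ ECEF (a=6378206.400, f=1/294.978698214): X=436872.7468, Y=-5757417.9833, Z=-2709383.1832
→ Helmert 7p (PV): X=436577.6342, Y=-5756847.1735, Z=-2709279.6781
→ Helmert 7p (PV): X=437216.2432, Y=-5757221.6040, Z=-2709006.3754

X=437216.243 m, Y=-5757221.604 m, Z=-2709006.375 m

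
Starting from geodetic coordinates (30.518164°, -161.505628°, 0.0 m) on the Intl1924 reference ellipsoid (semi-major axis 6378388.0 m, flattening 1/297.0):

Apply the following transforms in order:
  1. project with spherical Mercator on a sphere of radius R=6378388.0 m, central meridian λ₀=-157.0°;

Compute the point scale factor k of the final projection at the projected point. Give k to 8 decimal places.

start: φ=30.518164°, λ=-161.505628°, h=0.000 m
→ into merc (λ₀=-157.0°): φ=30.51816400°, λ−λ₀=-4.50562800°
scale k = 1.16080893

1.16080893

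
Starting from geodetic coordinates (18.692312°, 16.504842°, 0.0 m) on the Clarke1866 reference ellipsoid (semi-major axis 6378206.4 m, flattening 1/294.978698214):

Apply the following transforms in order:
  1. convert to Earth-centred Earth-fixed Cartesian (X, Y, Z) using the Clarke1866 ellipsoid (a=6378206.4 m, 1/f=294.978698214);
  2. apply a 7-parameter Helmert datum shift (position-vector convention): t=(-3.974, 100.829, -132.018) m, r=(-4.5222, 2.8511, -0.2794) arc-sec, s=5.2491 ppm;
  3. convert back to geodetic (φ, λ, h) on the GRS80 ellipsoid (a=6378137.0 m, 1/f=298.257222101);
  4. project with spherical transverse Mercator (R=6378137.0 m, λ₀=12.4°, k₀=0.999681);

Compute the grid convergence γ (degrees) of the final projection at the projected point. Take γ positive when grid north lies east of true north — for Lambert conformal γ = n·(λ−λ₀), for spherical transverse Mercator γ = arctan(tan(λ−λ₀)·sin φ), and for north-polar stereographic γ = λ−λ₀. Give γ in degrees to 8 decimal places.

1.31770010

start: φ=18.692312°, λ=16.504842°, h=0.000 m
→ ECEF (a=6378206.400, f=1/294.978698214): X=5794844.6675, Y=1717043.8895, Z=2030995.2856
→ Helmert 7p (PV): X=5794901.5107, Y=1717190.4102, Z=2030756.1837
→ geod (Bowring, a=6378137.000): φ=18.68868597°, λ=16.50602067°, h=59.4792 m
→ into tm (λ₀=12.4°): φ=18.68868597°, λ−λ₀=4.10602067°
convergence γ = 1.31770010°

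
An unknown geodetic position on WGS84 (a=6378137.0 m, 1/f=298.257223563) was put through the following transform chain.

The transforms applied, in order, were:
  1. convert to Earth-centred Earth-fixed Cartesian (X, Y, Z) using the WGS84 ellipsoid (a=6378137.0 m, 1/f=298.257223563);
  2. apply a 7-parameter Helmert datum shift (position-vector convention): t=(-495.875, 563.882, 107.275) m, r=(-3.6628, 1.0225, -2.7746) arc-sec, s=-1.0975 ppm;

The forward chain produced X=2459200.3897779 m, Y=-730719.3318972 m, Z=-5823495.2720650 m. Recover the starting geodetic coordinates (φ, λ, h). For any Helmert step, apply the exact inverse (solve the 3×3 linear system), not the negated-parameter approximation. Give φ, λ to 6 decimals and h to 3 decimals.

φ=-66.361494°, λ=-16.554378°, h=3692.643 m

start: X=2459200.3898, Y=-730719.3319, Z=-5823495.2721 m
→ Helmert⁻¹: X=2459737.6683, Y=-731147.5147, Z=-5823609.7286
→ geod (Bowring, a=6378137.000): φ=-66.36149400°, λ=-16.55437800°, h=3692.6430 m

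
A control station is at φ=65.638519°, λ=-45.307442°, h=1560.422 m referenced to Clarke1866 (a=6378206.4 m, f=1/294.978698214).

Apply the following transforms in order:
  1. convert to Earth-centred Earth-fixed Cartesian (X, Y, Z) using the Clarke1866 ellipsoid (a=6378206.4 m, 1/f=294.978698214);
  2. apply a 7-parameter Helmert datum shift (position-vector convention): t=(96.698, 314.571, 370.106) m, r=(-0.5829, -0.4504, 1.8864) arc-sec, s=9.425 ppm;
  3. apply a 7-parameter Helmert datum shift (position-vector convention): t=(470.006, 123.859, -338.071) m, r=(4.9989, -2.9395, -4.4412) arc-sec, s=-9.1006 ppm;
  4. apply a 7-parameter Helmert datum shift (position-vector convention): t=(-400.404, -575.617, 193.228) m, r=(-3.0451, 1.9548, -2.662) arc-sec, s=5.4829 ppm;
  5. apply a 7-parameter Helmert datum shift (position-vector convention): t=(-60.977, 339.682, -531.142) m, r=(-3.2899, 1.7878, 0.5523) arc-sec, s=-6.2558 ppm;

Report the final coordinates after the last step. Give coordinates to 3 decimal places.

X=1856103.601 m, Y=-1875842.539 m, Z=5788374.074 m

start: φ=65.638519°, λ=-45.307442°, h=1560.422 m
→ ECEF (a=6378206.400, f=1/294.978698214): X=1856031.6281, Y=-1876057.7460, Z=5788668.2697
→ Helmert 7p (PV): X=1856150.3367, Y=-1875727.5235, Z=5789102.2885
→ Helmert 7p (PV): X=1856480.5633, Y=-1875766.8593, Z=5788692.5266
→ Helmert 7p (PV): X=1856120.9905, Y=-1876291.2611, Z=5788927.5914
→ Helmert 7p (PV): X=1856103.6011, Y=-1875842.5392, Z=5788374.0737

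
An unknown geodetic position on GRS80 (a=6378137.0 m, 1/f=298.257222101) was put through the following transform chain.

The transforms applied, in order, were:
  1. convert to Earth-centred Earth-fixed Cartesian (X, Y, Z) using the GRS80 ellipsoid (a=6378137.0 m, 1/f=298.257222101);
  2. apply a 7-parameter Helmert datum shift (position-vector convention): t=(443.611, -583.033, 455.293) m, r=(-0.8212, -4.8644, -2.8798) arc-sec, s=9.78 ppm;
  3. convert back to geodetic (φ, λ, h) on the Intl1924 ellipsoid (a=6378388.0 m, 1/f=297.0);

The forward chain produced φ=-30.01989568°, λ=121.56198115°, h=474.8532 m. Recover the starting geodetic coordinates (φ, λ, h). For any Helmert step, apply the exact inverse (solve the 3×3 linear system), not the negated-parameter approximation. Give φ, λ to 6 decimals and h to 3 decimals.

start: φ=-30.019896°, λ=121.561981°, h=474.853 m
→ ECEF (a=6378388.000, f=1/297.0): X=-2893365.4821, Y=4710098.6466, Z=-3172566.8591
→ Helmert⁻¹: X=-2893921.3874, Y=4710607.8379, Z=-3172904.1178
→ geod (Bowring, a=6378137.000): φ=-30.01854600°, λ=121.56412800°, h=1499.3820 m

φ=-30.018546°, λ=121.564128°, h=1499.382 m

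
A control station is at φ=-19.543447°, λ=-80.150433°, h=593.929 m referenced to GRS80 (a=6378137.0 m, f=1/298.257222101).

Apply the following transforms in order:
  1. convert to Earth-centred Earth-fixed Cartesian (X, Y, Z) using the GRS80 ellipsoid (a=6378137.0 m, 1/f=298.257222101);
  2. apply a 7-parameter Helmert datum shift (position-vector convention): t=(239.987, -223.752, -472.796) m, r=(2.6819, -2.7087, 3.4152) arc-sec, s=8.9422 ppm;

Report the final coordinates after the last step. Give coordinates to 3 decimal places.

start: φ=-19.543447°, λ=-80.150433°, h=593.929 m
→ ECEF (a=6378137.000, f=1/298.257222101): X=1028679.6118, Y=-5924855.5647, Z=-2120334.0205
→ Helmert 7p (PV): X=1029054.7430, Y=-5925087.6963, Z=-2120889.3050

X=1029054.743 m, Y=-5925087.696 m, Z=-2120889.305 m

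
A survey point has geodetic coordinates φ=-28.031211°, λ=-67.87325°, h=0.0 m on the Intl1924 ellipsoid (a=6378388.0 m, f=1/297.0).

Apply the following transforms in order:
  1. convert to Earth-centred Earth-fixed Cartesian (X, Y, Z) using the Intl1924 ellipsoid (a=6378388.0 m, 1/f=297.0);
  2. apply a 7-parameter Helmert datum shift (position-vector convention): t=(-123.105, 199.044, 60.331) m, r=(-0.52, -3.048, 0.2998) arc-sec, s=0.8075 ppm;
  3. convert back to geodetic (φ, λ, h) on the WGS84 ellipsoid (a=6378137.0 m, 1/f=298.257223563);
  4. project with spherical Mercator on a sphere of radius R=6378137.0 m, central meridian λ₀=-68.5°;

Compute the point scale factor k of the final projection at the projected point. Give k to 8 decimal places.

start: φ=-28.031211°, λ=-67.873250°, h=0.000 m
→ ECEF (a=6378388.000, f=1/297.0): X=2122210.4202, Y=-5219382.0929, Z=-2979600.4825
→ Helmert 7p (PV): X=2122140.6451, Y=-5219191.6907, Z=-2979498.0391
→ geod (Bowring, a=6378137.000): φ=-28.03057171°, λ=-67.87317800°, h=3.8432 m
→ into merc (λ₀=-68.5°): φ=-28.03057171°, λ−λ₀=0.62682200°
scale k = 1.13289162

1.13289162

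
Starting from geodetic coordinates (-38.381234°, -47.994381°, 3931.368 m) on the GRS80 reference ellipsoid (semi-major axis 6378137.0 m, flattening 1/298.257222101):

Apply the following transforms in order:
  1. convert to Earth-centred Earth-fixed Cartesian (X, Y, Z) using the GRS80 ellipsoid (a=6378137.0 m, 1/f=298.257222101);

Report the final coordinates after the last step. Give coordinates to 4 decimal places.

start: φ=-38.381234°, λ=-47.994381°, h=3931.368 m
→ ECEF (a=6378137.000, f=1/298.257222101): X=3352272.7358, Y=-3722341.8666, Z=-3941144.2544

X=3352272.7358 m, Y=-3722341.8666 m, Z=-3941144.2544 m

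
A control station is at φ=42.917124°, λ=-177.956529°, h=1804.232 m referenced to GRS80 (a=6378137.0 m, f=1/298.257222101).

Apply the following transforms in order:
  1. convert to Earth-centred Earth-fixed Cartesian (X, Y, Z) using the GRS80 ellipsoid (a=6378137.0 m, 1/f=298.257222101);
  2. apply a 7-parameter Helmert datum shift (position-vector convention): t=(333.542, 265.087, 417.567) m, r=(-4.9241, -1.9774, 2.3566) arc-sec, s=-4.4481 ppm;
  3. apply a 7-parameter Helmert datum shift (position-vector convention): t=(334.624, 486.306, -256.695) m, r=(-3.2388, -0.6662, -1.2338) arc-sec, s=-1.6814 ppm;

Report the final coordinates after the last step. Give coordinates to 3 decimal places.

start: φ=42.917124°, λ=-177.956529°, h=1804.232 m
→ ECEF (a=6378137.000, f=1/298.257222101): X=-4676572.8990, Y=-166862.1182, Z=4321992.3263
→ Helmert 7p (PV): X=-4676258.0822, Y=-166546.5420, Z=4322349.8194
→ Helmert 7p (PV): X=-4675930.5522, Y=-165964.1143, Z=4322073.3684

X=-4675930.552 m, Y=-165964.114 m, Z=4322073.368 m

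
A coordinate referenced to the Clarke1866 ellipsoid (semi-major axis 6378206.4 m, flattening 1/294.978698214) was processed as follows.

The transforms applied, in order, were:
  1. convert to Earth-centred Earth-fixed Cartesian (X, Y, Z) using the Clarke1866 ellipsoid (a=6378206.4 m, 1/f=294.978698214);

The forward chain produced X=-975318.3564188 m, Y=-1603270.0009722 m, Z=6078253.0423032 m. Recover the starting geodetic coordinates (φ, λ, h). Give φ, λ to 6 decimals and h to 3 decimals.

start: X=-975318.3564, Y=-1603270.0010, Z=6078253.0423 m
→ geod (Bowring, a=6378206.400): φ=72.95156600°, λ=-121.31343300°, h=2901.5660 m

φ=72.951566°, λ=-121.313433°, h=2901.566 m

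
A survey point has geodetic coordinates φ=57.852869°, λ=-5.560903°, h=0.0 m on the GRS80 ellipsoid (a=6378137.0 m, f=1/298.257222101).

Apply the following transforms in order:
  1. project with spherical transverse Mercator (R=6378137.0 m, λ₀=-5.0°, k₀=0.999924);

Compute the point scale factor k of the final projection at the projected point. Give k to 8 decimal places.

start: φ=57.852869°, λ=-5.560903°, h=0.000 m
→ into tm (λ₀=-5.0°): φ=57.85286900°, λ−λ₀=-0.56090300°
scale k = 0.99993757

0.99993757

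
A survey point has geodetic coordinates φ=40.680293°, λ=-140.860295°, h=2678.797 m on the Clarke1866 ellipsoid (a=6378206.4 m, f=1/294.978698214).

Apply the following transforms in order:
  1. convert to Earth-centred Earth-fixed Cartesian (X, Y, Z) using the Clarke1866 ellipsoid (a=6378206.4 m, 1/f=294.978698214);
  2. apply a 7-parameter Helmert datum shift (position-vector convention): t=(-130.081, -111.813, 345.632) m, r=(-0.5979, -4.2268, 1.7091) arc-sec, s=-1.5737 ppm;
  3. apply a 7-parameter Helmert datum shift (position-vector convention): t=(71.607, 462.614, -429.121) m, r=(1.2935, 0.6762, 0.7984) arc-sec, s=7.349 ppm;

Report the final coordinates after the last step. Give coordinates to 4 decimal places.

X=-3758692.6289 m, Y=-3058567.6218 m, Z=4136976.0724 m

start: φ=40.680293°, λ=-140.860295°, h=2678.797 m
→ ECEF (a=6378206.400, f=1/294.978698214): X=-3758578.4184, Y=-3058841.1097, Z=4137110.6814
→ Helmert 7p (PV): X=-3758762.0171, Y=-3058967.2601, Z=4137381.6484
→ Helmert 7p (PV): X=-3758692.6289, Y=-3058567.6218, Z=4136976.0724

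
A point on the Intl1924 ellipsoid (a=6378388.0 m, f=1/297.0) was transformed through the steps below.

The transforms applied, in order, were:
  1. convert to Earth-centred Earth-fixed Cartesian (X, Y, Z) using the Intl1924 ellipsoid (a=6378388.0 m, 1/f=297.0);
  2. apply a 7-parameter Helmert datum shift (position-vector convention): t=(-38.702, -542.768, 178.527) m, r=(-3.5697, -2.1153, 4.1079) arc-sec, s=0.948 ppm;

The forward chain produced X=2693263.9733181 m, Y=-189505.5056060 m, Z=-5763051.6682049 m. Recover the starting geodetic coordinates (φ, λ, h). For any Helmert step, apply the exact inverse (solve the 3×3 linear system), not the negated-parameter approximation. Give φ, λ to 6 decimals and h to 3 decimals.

φ=-65.046854°, λ=-4.012426°, h=3540.538 m

start: X=2693263.9733, Y=-189505.5056, Z=-5763051.6682 m
→ Helmert⁻¹: X=2693237.2560, Y=-188916.4549, Z=-5763255.6210
→ geod (Bowring, a=6378388.000): φ=-65.04685400°, λ=-4.01242600°, h=3540.5380 m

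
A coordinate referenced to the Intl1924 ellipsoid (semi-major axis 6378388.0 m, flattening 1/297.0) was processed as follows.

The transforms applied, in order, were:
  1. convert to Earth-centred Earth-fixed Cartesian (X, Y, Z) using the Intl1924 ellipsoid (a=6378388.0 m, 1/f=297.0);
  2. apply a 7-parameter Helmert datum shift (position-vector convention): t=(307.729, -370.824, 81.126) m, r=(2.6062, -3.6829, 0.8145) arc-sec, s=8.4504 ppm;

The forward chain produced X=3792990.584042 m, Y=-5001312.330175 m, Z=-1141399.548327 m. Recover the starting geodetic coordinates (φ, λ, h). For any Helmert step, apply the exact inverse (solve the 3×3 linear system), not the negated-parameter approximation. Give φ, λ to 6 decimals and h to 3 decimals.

φ=-10.375840°, λ=-52.824001°, h=1656.350 m

start: X=3792990.5840, Y=-5001312.3302, Z=-1141399.5483 m
→ Helmert⁻¹: X=3792610.6766, Y=-5000928.6457, Z=-1141475.5585
→ geod (Bowring, a=6378388.000): φ=-10.37584000°, λ=-52.82400100°, h=1656.3500 m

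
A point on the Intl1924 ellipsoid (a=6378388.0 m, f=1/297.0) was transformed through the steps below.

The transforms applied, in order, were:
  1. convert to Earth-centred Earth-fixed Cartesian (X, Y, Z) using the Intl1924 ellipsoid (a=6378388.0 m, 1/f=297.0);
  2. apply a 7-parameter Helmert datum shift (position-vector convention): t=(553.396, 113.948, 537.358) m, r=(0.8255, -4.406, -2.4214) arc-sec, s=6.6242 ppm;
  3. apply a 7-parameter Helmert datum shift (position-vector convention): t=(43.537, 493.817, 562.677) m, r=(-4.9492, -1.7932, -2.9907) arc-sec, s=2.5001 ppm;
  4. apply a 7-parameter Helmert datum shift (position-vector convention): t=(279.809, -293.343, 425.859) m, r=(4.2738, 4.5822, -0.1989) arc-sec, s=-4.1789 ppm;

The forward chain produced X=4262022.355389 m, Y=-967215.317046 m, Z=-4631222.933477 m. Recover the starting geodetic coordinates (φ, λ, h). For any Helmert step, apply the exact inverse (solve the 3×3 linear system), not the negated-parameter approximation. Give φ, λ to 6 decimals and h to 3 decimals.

φ=-46.867550°, λ=-12.791189°, h=1319.462 m

start: X=4262022.3554, Y=-967215.3170, Z=-4631222.9335 m
→ Helmert⁻¹: X=4261864.1789, Y=-967017.8707, Z=-4631553.4333
→ Helmert⁻¹: X=4261783.7421, Y=-967336.3298, Z=-4632164.7908
→ Helmert⁻¹: X=4261114.5160, Y=-967412.3878, Z=-4632758.6106
→ geod (Bowring, a=6378388.000): φ=-46.86755000°, λ=-12.79118900°, h=1319.4620 m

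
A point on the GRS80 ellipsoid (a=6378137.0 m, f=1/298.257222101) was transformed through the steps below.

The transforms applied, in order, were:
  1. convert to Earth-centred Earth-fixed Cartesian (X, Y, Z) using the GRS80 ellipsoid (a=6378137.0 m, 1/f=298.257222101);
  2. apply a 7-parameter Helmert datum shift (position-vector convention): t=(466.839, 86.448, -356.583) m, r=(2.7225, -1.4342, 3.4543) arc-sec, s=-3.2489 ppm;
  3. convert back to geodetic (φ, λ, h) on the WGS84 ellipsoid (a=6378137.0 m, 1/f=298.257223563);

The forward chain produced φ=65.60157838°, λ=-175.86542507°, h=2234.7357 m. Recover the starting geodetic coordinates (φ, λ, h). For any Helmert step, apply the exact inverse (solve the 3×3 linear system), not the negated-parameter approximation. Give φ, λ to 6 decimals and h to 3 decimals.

start: φ=65.601578°, λ=-175.865425°, h=2234.736 m
→ ECEF (a=6378137.000, f=1/298.257223563): X=-2636065.9575, Y=-190554.5244, Z=5787772.1529
→ Helmert⁻¹: X=-2636504.3067, Y=-190521.0401, Z=5788168.3879
→ geod (Bowring, a=6378137.000): φ=65.59949600°, λ=-175.86683400°, h=2775.1940 m

φ=65.599496°, λ=-175.866834°, h=2775.194 m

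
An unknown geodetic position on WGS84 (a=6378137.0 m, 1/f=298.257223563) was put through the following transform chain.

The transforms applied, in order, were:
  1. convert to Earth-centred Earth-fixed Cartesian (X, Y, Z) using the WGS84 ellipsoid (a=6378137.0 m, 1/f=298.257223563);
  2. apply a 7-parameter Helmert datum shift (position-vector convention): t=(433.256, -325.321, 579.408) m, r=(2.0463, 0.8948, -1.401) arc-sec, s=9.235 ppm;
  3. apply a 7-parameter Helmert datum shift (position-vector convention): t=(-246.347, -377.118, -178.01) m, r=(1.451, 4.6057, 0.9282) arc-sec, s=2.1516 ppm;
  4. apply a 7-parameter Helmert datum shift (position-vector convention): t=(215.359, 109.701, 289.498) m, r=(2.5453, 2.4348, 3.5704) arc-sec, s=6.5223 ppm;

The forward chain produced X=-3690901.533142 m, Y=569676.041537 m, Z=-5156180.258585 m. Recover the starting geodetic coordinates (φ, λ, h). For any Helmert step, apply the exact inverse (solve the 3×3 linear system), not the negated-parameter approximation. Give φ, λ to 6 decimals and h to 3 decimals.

φ=-54.269360°, λ=171.218781°, h=3237.222 m

start: X=-3690901.5331, Y=569676.0415, Z=-5156180.2586 m
→ Helmert⁻¹: X=-3691022.0903, Y=569562.8856, Z=-5156486.7229
→ Helmert⁻¹: X=-3690650.1003, Y=569919.1121, Z=-5156384.0365
→ Helmert⁻¹: X=-3691030.7708, Y=570162.9359, Z=-5156937.4890
→ geod (Bowring, a=6378137.000): φ=-54.26936000°, λ=171.21878100°, h=3237.2220 m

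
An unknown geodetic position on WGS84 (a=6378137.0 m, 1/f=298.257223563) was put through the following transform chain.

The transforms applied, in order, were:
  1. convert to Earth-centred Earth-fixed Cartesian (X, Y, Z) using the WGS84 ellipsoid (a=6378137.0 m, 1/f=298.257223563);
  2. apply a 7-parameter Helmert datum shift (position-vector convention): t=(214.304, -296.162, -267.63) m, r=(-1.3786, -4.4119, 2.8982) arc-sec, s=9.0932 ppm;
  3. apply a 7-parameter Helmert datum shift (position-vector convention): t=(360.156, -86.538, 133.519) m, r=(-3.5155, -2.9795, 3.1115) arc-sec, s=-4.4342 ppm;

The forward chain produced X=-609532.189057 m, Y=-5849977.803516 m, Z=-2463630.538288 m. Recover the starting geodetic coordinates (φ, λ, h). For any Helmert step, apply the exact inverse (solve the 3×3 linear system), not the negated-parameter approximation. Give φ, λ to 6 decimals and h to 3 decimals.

φ=-22.865803°, λ=-95.956945°, h=1465.151 m

start: X=-609532.1891, Y=-5849977.8035, Z=-2463630.5383 m
→ Helmert⁻¹: X=-610018.8852, Y=-5849866.0099, Z=-2463865.8733
→ Helmert⁻¹: X=-610362.5259, Y=-5849491.6151, Z=-2463601.8821
→ geod (Bowring, a=6378137.000): φ=-22.86580300°, λ=-95.95694500°, h=1465.1510 m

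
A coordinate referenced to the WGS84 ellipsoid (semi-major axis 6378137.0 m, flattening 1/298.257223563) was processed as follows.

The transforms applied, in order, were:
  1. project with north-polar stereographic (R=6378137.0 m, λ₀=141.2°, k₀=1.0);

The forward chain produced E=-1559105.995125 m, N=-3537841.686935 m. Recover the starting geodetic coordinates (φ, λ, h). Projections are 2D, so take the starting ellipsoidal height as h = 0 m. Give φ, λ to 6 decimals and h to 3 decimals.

start: E=-1559105.9951, N=-3537841.6869 m
→ stereo⁻¹: φ=56.27814300°, λ=117.41719500°

φ=56.278143°, λ=117.417195°, h=0.000 m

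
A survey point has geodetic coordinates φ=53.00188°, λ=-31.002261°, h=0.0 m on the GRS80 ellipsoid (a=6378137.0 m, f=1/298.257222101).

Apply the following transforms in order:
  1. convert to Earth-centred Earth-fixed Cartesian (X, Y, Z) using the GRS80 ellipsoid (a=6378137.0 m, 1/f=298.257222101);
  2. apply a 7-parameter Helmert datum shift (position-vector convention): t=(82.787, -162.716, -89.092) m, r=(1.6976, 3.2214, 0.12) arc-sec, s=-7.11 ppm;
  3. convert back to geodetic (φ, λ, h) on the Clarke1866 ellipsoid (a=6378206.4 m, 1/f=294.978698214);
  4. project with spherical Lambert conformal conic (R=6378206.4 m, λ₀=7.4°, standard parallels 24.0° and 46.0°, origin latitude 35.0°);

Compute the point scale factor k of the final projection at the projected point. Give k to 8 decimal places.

start: φ=53.001880°, λ=-31.002261°, h=0.000 m
→ ECEF (a=6378137.000, f=1/298.257222101): X=3297026.6744, Y=-1981230.5726, Z=5070669.4112
→ Helmert 7p (PV): X=3297166.3642, Y=-1981419.0162, Z=5070476.4690
→ geod (Bowring, a=6378206.400): φ=53.00133770°, λ=-31.00359517°, h=58.5403 m
→ into lcc (λ₀=7.4°): φ=53.00133770°, λ−λ₀=-38.40359517°
scale k = 1.03525621

1.03525621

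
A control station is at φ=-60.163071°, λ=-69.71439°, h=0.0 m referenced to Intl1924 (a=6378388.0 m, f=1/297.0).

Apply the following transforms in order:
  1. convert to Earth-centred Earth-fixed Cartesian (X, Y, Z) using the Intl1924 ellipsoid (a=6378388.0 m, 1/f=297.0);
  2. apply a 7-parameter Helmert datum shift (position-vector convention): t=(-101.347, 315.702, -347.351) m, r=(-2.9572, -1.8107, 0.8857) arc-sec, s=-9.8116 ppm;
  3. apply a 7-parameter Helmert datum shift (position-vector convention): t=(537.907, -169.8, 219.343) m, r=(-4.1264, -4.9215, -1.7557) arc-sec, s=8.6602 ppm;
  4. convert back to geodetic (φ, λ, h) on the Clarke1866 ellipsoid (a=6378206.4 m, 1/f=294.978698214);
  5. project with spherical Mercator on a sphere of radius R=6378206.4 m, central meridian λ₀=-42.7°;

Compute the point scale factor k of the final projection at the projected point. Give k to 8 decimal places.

2.00986186

start: φ=-60.163071°, λ=-69.714390°, h=0.000 m
→ ECEF (a=6378388.000, f=1/297.0): X=1103032.1062, Y=-2984186.4026, Z=-5509657.7361
→ Helmert 7p (PV): X=1102981.1168, Y=-2983915.6753, Z=-5509898.5620
→ Helmert 7p (PV): X=1103634.6448, Y=-2984230.9335, Z=-5509640.9236
→ geod (Bowring, a=6378206.400): φ=-60.16218127°, λ=-69.70449076°, h=401.9341 m
→ into merc (λ₀=-42.7°): φ=-60.16218127°, λ−λ₀=-27.00449076°
scale k = 2.00986186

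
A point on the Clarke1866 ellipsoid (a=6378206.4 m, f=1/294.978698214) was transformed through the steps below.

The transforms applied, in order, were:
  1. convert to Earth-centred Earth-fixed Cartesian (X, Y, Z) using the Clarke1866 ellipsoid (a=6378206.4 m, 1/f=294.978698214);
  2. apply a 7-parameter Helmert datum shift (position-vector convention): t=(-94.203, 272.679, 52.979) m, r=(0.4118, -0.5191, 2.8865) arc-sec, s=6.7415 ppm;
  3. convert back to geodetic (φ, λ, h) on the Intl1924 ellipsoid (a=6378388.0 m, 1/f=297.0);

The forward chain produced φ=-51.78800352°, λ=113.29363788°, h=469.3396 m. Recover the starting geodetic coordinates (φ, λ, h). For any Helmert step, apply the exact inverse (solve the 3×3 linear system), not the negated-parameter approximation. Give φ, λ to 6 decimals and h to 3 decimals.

start: φ=-51.788004°, λ=113.293638°, h=469.340 m
→ ECEF (a=6378388.000, f=1/297.0): X=-1563584.3023, Y=3631712.1226, Z=-4988713.5994
→ Helmert⁻¹: X=-1563441.2953, Y=3631426.8816, Z=-4988736.2622
→ geod (Bowring, a=6378206.400): φ=-51.79166000°, λ=113.29336900°, h=562.0730 m

φ=-51.791660°, λ=113.293369°, h=562.073 m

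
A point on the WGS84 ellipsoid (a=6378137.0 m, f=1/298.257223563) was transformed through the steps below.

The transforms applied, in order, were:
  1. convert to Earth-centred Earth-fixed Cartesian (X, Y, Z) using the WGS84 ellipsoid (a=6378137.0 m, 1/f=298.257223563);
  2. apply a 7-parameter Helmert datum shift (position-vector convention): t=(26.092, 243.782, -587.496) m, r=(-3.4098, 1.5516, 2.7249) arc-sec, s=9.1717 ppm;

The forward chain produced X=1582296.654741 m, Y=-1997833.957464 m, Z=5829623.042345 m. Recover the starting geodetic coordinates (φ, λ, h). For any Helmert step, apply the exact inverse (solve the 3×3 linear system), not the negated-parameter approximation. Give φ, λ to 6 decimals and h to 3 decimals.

start: X=1582296.6547, Y=-1997833.9575, Z=5829623.0423 m
→ Helmert⁻¹: X=1582185.7970, Y=-1998176.6946, Z=5830135.9355
→ geod (Bowring, a=6378137.000): φ=66.52761600°, λ=-51.62729900°, h=2731.8430 m

φ=66.527616°, λ=-51.627299°, h=2731.843 m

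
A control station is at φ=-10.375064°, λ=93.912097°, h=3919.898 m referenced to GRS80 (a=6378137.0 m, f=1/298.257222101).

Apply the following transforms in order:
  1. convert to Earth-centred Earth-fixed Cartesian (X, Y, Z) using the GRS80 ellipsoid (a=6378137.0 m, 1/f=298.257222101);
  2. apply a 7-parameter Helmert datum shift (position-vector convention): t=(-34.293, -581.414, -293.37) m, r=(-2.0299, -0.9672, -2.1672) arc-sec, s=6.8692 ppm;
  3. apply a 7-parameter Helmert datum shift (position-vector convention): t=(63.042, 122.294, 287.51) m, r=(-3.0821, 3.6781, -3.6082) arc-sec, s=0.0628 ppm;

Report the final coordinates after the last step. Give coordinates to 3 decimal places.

start: φ=-10.375064°, λ=93.912097°, h=3919.898 m
→ ECEF (a=6378137.000, f=1/298.257222101): X=-428349.0881, Y=6263761.7904, Z=-1141785.8213
→ Helmert 7p (PV): X=-428315.1565, Y=6263216.6674, Z=-1142150.6866
→ Helmert 7p (PV): X=-428162.9454, Y=6263329.7807, Z=-1141949.1984

X=-428162.945 m, Y=6263329.781 m, Z=-1141949.198 m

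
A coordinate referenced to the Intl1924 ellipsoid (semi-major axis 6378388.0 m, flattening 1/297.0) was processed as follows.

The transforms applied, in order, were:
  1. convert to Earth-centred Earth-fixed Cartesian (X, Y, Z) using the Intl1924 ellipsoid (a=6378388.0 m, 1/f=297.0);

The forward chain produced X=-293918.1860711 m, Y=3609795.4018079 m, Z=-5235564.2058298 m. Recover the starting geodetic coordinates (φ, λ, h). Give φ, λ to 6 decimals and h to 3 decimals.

start: X=-293918.1861, Y=3609795.4018, Z=-5235564.2058 m
→ geod (Bowring, a=6378388.000): φ=-55.50669800°, λ=94.65489100°, h=2332.8290 m

φ=-55.506698°, λ=94.654891°, h=2332.829 m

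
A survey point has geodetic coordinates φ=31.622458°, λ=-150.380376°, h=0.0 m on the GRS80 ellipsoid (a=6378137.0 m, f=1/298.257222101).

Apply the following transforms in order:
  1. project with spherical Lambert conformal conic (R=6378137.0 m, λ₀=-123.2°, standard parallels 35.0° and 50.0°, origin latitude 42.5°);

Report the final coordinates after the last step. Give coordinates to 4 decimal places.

E=-2555343.7363 m, N=-793548.3868 m

start: φ=31.622458°, λ=-150.380376°, h=0.000 m
→ lcc (R=6378137.0, λ₀=-123.2°): E=-2555343.7363, N=-793548.3868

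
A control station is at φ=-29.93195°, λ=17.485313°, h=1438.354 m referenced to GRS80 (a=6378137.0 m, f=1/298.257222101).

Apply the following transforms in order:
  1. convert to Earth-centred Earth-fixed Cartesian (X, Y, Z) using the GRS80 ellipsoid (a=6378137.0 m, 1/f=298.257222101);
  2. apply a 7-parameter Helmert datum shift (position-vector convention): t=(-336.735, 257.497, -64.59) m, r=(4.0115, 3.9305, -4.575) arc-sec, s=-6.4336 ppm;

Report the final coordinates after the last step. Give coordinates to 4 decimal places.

X=5277206.5696 m, Y=1662725.1804 m, Z=-3164668.8221 m

start: φ=-29.931950°, λ=17.485313°, h=1438.354 m
→ ECEF (a=6378137.000, f=1/298.257222101): X=5277600.6856, Y=1662533.8923, Z=-3164556.3576
→ Helmert 7p (PV): X=5277206.5696, Y=1662725.1804, Z=-3164668.8221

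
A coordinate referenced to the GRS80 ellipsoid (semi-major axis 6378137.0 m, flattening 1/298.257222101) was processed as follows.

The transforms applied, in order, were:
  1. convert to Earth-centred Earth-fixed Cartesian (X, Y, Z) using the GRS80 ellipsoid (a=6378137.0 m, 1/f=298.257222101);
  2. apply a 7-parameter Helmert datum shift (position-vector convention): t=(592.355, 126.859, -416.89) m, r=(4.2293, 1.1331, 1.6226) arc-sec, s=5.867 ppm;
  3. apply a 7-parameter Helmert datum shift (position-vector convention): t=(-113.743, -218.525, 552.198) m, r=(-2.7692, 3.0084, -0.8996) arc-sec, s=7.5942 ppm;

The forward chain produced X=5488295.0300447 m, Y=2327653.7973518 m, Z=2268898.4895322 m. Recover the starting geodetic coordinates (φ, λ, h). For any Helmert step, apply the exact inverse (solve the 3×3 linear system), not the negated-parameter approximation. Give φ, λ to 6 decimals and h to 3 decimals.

φ=20.965721°, λ=22.985121°, h=2724.725 m

start: X=5488295.0300, Y=2327653.7974, Z=2268898.4895 m
→ Helmert⁻¹: X=5488323.8551, Y=2327848.1260, Z=2268440.3658
→ Helmert⁻¹: X=5487705.1513, Y=2327710.9613, Z=2268826.3628
→ geod (Bowring, a=6378137.000): φ=20.96572100°, λ=22.98512100°, h=2724.7250 m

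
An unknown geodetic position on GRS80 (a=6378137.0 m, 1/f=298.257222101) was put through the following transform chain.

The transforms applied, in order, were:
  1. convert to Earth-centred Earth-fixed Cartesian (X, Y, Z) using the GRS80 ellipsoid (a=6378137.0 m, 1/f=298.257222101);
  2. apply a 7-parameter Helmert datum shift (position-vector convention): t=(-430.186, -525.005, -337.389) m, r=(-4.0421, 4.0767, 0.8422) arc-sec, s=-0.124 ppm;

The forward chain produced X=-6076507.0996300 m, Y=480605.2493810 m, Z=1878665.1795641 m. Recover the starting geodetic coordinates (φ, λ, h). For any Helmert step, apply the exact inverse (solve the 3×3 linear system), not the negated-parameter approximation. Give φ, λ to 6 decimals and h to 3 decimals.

φ=17.241106°, λ=175.472656°, h=1882.017 m

start: X=-6076507.0996, Y=480605.2494, Z=1878665.1796 m
→ Helmert⁻¹: X=-6076112.8378, Y=481118.3034, Z=1878892.1391
→ geod (Bowring, a=6378137.000): φ=17.24110600°, λ=175.47265600°, h=1882.0170 m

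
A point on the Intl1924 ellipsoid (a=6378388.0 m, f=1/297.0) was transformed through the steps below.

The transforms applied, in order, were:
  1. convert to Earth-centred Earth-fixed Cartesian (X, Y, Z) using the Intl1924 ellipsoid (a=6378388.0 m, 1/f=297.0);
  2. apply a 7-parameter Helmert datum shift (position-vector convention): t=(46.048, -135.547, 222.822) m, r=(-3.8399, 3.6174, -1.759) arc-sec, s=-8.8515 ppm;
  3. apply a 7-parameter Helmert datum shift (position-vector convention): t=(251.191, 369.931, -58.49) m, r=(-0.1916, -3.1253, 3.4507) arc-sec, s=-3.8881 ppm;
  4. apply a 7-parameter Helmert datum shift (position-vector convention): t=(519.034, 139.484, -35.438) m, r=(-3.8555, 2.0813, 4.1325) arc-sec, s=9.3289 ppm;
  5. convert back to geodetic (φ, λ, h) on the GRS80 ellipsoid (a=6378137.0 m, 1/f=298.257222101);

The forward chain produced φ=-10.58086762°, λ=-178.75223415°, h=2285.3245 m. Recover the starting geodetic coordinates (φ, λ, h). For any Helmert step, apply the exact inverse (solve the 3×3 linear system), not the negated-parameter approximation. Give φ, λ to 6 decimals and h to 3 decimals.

φ=-10.581709°, λ=-178.751004°, h=2893.138 m

start: φ=-10.580868°, λ=-178.752234°, h=2285.325 m
→ ECEF (a=6378137.000, f=1/298.257222101): X=-6271154.5374, Y=-136592.4301, Z=-1163884.0613
→ Helmert⁻¹: X=-6271606.0563, Y=-136583.2318, Z=-1163903.6022
→ Helmert⁻¹: X=-6271901.5555, Y=-136847.6887, Z=-1163754.7334
→ Helmert⁻¹: X=-6271981.5384, Y=-136745.1671, Z=-1164100.3999
→ geod (Bowring, a=6378388.000): φ=-10.58170900°, λ=-178.75100400°, h=2893.1380 m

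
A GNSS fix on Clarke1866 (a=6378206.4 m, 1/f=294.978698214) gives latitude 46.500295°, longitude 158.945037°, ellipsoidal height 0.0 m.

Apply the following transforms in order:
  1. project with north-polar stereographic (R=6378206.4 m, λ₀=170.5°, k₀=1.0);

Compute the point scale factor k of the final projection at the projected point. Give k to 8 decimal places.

start: φ=46.500295°, λ=158.945037°, h=0.000 m
→ into stereo (λ₀=170.5°): φ=46.50029500°, λ−λ₀=-11.55496300°
scale k = 1.15916634

1.15916634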